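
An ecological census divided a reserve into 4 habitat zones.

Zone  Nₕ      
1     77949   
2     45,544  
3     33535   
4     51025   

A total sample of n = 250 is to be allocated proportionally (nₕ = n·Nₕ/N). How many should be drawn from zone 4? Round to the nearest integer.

61

N = 77949 + 45544 + 33535 + 51025 = 208053.
n_4 = 250·51025/208053 = 61.313... → 61.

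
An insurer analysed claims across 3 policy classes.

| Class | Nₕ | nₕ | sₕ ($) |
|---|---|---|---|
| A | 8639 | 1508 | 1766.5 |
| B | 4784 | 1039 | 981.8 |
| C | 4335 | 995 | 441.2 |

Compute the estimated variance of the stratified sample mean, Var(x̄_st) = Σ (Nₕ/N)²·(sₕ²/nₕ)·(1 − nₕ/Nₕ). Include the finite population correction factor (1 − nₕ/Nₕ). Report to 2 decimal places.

465.94

N = 17758. Term for each stratum: Wₕ²sₕ²/nₕ·(1−nₕ/Nₕ).
Var(x̄_st) = 404.25160 + 52.70908 + 8.98246 = 465.94314 → 465.94.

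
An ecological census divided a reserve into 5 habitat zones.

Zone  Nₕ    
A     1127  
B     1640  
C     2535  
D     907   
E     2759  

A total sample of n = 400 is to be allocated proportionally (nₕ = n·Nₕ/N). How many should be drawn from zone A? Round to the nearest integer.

50

N = 1127 + 1640 + 2535 + 907 + 2759 = 8968.
n_A = 400·1127/8968 = 50.268... → 50.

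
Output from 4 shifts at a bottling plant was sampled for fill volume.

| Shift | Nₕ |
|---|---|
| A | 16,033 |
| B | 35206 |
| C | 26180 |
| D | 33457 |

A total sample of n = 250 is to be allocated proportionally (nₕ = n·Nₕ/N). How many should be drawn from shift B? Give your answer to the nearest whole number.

N = 16033 + 35206 + 26180 + 33457 = 110876.
n_B = 250·35206/110876 = 79.381... → 79.

79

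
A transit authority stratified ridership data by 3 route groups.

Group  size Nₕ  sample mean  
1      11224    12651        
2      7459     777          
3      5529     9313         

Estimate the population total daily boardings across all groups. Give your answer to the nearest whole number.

199282044

Estimate total by summing Nₕ·x̄ₕ over strata.
11224·12651 + 7459·777 + 5529·9313 = 141994824 + 5795643 + 51491577 = 199282044.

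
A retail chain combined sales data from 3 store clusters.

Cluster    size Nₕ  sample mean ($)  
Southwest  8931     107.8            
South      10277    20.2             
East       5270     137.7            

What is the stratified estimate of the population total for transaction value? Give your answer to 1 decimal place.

1896036.2

Population total = Σ Nₕ·x̄ₕ (each stratum's size times its mean).
8931·107.8 + 10277·20.2 + 5270·137.7 = 962761.8 + 207595.4 + 725679 = 1896036.2.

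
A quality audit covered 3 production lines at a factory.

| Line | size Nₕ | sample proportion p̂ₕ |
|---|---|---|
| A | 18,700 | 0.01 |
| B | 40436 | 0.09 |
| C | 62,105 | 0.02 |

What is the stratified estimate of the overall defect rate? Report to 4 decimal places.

0.0418

N = 18700 + 40436 + 62105 = 121241.
Overall proportion = Σ (Nₕ/N)·p̂ₕ.
Σ Nₕp̂ₕ = 187 + 3639.24 + 1242.1 = 5068.34.
5068.34 / 121241 = 0.041804... → 0.0418.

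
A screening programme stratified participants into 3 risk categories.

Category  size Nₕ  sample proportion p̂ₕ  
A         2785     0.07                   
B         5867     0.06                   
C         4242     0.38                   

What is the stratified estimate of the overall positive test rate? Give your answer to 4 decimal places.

Wₕ = Nₕ/N with N = 12894: 0.2160, 0.4550, 0.3290.
p̂_st = 0.2160·0.07 + 0.4550·0.06 + 0.3290·0.38 ≈ 0.167437... → 0.1674.

0.1674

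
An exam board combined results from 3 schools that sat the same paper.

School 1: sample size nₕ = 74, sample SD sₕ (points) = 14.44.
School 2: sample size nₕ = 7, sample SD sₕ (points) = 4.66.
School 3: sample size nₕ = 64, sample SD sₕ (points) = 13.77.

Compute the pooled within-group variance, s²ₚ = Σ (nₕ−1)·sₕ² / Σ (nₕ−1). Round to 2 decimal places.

192.24

1: (74−1)·14.44² = 73·208.5136 = 15221.4928
2: (7−1)·4.66² = 6·21.7156 = 130.2936
3: (64−1)·13.77² = 63·189.6129 = 11945.6127
Numerator = 27297.3991; denominator = Σ(nₕ−1) = 142.
s²ₚ = 27297.3991/142 = 192.2352... → 192.24.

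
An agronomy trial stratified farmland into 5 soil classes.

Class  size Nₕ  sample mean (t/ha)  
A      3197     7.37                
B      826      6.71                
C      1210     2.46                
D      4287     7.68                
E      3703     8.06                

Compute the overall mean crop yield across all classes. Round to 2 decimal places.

7.17

N = 13223; weights Wₕ = Nₕ/N = (0.2418, 0.0625, 0.0915, 0.3242, 0.2800).
x̄_st = Σ Wₕ·x̄ₕ = 0.2418·7.37 + 0.0625·6.71 + 0.0915·2.46 + 0.3242·7.68 + 0.2800·8.06 ≈ 7.1732...
→ 7.17.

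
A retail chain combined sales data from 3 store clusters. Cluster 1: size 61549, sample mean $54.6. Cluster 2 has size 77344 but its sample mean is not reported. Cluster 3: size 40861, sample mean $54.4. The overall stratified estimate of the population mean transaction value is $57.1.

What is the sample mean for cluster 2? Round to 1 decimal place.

N = 61549 + 77344 + 40861 = 179754.
Overall total = μ·N = 57.1·179754 = 10263953.4.
Subtract the known strata: 61549·54.6 + 40861·54.4 = 5583413.8.
Remaining total for cluster 2: 10263953.4 − 5583413.8 = 4680539.6.
Divide by its size: 4680539.6 / 77344 = 60.516... → 60.5.

60.5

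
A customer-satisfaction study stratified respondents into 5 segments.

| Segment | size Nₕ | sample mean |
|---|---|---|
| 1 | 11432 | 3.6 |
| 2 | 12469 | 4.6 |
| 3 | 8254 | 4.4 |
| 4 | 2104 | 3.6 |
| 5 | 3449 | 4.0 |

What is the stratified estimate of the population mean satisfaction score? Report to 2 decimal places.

4.14

N = 11432 + 12469 + 8254 + 2104 + 3449 = 37708.
Weight each subgroup mean by Nₕ/N and sum.
Σ Nₕx̄ₕ = 11432·3.6 + 12469·4.6 + 8254·4.4 + 2104·3.6 + 3449·4.0 = 41155.2 + 57357.4 + 36317.6 + 7574.4 + 13796 = 156200.6.
Divide by N: 156200.6 / 37708 = 4.1424... → 4.14.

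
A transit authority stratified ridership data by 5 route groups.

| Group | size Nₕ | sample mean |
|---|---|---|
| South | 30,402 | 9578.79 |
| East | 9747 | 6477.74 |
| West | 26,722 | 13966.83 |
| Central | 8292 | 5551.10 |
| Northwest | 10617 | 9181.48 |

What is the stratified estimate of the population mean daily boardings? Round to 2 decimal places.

x̄_st = (Σ Nₕx̄ₕ) / (Σ Nₕ) = (30402·9578.79 + 9747·6477.74 + 26722·13966.83 + 8292·5551.10 + 10617·9181.48) / 85780
= 871084030.98 / 85780 = 10154.8616... → 10154.86.

10154.86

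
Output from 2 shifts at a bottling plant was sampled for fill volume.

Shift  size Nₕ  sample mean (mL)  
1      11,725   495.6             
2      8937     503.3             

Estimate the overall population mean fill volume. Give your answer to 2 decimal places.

498.93

N = 20662; weights Wₕ = Nₕ/N = (0.5675, 0.4325).
x̄_st = Σ Wₕ·x̄ₕ = 0.5675·495.6 + 0.4325·503.3 ≈ 498.9305...
→ 498.93.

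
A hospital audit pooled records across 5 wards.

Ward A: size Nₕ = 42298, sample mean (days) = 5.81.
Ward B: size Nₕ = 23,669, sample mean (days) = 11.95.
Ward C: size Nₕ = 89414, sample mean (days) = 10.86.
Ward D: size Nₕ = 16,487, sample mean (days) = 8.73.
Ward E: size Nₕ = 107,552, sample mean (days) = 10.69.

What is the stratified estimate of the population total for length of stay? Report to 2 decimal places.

Estimate total by summing Nₕ·x̄ₕ over strata.
42298·5.81 + 23669·11.95 + 89414·10.86 + 16487·8.73 + 107552·10.69 = 245751.38 + 282844.55 + 971036.04 + 143931.51 + 1149730.88 = 2793294.36.

2793294.36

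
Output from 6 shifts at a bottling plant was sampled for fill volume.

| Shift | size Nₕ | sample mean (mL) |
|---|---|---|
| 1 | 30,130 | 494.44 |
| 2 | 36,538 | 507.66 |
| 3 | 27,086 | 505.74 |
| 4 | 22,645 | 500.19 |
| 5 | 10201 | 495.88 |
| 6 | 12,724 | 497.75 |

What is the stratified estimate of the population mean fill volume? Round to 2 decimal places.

x̄_st = (Σ Nₕx̄ₕ) / (Σ Nₕ) = (30130·494.44 + 36538·507.66 + 27086·505.74 + 22645·500.19 + 10201·495.88 + 12724·497.75) / 139324
= 69863477.35 / 139324 = 501.4461... → 501.45.

501.45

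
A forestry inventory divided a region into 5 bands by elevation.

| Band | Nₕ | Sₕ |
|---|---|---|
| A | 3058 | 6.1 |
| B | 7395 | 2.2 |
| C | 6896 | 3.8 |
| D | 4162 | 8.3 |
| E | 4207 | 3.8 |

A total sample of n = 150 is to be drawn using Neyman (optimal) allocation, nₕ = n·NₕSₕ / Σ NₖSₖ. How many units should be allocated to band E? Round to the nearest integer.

Σ NₕSₕ = 3058·6.1 + 7395·2.2 + 6896·3.8 + 4162·8.3 + 4207·3.8 = 111658.8.
Share for E: 15986.6/111658.8 = 0.14317.
n_E = 150 × 0.14317 = 21.476... → 21.

21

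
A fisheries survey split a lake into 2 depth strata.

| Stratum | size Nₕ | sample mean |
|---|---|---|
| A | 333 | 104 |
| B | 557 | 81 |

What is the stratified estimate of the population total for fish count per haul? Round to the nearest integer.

79749

A: 333·104 = 34632
B: 557·81 = 45117
τ̂ = Σ Nₕx̄ₕ = 79749.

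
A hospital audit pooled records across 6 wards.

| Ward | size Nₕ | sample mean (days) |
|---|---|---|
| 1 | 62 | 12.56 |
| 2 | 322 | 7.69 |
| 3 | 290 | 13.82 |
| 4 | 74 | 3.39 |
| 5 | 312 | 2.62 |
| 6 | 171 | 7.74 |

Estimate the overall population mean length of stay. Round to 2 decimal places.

N = 1231; weights Wₕ = Nₕ/N = (0.0504, 0.2616, 0.2356, 0.0601, 0.2535, 0.1389).
x̄_st = Σ Wₕ·x̄ₕ = 0.0504·12.56 + 0.2616·7.69 + 0.2356·13.82 + 0.0601·3.39 + 0.2535·2.62 + 0.1389·7.74 ≈ 7.8428...
→ 7.84.

7.84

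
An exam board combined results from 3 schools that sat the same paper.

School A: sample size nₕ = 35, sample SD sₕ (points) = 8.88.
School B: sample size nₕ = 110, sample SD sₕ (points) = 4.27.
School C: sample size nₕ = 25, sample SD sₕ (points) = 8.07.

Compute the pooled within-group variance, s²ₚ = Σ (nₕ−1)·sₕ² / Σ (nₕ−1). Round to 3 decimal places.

37.314

Degrees of freedom: 34 + 109 + 24 = 167.
Σ(nₕ−1)sₕ² = 34·78.8544 + 109·18.2329 + 24·65.1249 = 6231.4333.
s²ₚ = 6231.4333 / 167 = 37.31397... → 37.314.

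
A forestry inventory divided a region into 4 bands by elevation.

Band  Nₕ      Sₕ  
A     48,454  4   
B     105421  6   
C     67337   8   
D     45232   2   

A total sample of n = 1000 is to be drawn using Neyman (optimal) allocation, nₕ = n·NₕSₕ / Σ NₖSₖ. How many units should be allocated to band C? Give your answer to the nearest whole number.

Σ NₕSₕ = 48454·4 + 105421·6 + 67337·8 + 45232·2 = 1455502.
Share for C: 538696/1455502 = 0.37011.
n_C = 1000 × 0.37011 = 370.110... → 370.

370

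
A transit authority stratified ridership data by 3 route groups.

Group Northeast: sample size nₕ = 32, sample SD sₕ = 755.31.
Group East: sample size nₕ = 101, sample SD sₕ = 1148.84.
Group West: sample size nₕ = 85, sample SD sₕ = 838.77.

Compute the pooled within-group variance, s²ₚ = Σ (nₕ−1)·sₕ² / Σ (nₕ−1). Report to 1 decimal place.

Northeast: (32−1)·755.31² = 31·570493.1961 = 17685289.0791
East: (101−1)·1148.84² = 100·1319833.3456 = 131983334.56
West: (85−1)·838.77² = 84·703535.1129 = 59096949.4836
Numerator = 208765573.1227; denominator = Σ(nₕ−1) = 215.
s²ₚ = 208765573.1227/215 = 971002.666... → 971002.7.

971002.7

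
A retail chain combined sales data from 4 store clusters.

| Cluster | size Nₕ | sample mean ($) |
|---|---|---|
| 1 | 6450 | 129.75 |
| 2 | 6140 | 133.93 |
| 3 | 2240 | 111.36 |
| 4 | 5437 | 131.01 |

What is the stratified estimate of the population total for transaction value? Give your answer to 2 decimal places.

2620965.47

Estimate total by summing Nₕ·x̄ₕ over strata.
6450·129.75 + 6140·133.93 + 2240·111.36 + 5437·131.01 = 836887.5 + 822330.2 + 249446.4 + 712301.37 = 2620965.47.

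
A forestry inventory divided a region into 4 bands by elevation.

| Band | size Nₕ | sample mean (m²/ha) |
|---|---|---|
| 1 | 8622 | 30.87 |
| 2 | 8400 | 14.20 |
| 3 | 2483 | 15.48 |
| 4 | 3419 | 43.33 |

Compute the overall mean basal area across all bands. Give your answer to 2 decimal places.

N = 8622 + 8400 + 2483 + 3419 = 22924.
The stratified mean weights each stratum mean by its population share Nₕ/N.
Σ Nₕx̄ₕ = 8622·30.87 + 8400·14.20 + 2483·15.48 + 3419·43.33 = 266161.14 + 119280 + 38436.84 + 148145.27 = 572023.25.
Divide by N: 572023.25 / 22924 = 24.9530... → 24.95.

24.95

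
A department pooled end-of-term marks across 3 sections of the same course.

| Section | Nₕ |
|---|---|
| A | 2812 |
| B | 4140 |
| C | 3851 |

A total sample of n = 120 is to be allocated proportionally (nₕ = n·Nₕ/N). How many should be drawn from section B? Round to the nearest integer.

46

N = 2812 + 4140 + 3851 = 10803.
n_B = 120·4140/10803 = 45.987... → 46.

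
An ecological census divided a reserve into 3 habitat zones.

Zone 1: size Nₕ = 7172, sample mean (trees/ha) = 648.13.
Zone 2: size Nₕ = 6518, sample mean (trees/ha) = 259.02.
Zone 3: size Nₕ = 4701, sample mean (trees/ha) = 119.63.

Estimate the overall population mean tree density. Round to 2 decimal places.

N = 18391; weights Wₕ = Nₕ/N = (0.3900, 0.3544, 0.2556).
x̄_st = Σ Wₕ·x̄ₕ = 0.3900·648.13 + 0.3544·259.02 + 0.2556·119.63 ≈ 375.1325...
→ 375.13.

375.13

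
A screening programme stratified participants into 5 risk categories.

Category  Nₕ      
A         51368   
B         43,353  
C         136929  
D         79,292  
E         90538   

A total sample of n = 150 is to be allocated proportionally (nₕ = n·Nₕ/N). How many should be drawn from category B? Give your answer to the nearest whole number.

16

Share of category B = 43353/401480 = 0.10798.
Allocate 150 × 0.10798 = 16.197... → 16.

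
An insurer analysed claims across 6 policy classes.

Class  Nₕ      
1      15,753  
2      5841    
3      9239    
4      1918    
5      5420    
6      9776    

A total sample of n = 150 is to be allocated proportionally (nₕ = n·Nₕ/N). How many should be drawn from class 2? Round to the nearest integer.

18

N = 15753 + 5841 + 9239 + 1918 + 5420 + 9776 = 47947.
n_2 = 150·5841/47947 = 18.273... → 18.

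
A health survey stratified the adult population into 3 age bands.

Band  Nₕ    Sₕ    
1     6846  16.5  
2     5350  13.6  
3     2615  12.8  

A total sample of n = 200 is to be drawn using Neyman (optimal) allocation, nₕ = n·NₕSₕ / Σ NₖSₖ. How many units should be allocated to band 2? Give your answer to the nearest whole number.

66

Σ NₕSₕ = 6846·16.5 + 5350·13.6 + 2615·12.8 = 219191.
Share for 2: 72760/219191 = 0.33195.
n_2 = 200 × 0.33195 = 66.390... → 66.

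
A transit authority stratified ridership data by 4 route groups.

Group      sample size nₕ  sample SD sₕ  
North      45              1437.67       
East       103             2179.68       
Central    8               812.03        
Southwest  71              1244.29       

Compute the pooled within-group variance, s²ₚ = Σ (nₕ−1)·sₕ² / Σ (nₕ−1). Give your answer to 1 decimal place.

3087621.8

North: (45−1)·1437.67² = 44·2066895.0289 = 90943381.2716
East: (103−1)·2179.68² = 102·4751004.9024 = 484602500.0448
Central: (8−1)·812.03² = 7·659392.7209 = 4615749.0463
Southwest: (71−1)·1244.29² = 70·1548257.6041 = 108378032.287
Numerator = 688539662.6497; denominator = Σ(nₕ−1) = 223.
s²ₚ = 688539662.6497/223 = 3087621.806... → 3087621.8.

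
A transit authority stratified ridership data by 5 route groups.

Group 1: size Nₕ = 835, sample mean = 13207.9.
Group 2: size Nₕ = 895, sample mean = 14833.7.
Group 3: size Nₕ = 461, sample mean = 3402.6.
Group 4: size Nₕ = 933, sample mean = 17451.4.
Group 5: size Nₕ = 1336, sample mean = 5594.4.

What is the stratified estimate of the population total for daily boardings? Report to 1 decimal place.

Population total = Σ Nₕ·x̄ₕ (each stratum's size times its mean).
835·13207.9 + 895·14833.7 + 461·3402.6 + 933·17451.4 + 1336·5594.4 = 11028596.5 + 13276161.5 + 1568598.6 + 16282156.2 + 7474118.4 = 49629631.2.

49629631.2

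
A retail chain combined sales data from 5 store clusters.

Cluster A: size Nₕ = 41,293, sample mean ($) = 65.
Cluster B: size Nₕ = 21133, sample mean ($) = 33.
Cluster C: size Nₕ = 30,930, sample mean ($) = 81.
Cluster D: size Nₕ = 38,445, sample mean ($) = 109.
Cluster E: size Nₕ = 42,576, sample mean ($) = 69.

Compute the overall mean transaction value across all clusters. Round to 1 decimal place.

x̄_st = (Σ Nₕx̄ₕ) / (Σ Nₕ) = (41293·65 + 21133·33 + 30930·81 + 38445·109 + 42576·69) / 174377
= 13015013 / 174377 = 74.637... → 74.6.

74.6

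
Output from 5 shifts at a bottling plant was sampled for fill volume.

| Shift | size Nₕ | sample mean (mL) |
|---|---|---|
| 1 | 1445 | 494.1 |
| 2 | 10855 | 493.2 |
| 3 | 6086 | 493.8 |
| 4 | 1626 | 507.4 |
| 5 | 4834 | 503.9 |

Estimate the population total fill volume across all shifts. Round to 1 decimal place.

12333812.3

Population total = Σ Nₕ·x̄ₕ (each stratum's size times its mean).
1445·494.1 + 10855·493.2 + 6086·493.8 + 1626·507.4 + 4834·503.9 = 713974.5 + 5353686 + 3005266.8 + 825032.4 + 2435852.6 = 12333812.3.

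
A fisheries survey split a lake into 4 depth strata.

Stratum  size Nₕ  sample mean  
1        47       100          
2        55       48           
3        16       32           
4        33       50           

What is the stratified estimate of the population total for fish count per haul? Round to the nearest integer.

Population total = Σ Nₕ·x̄ₕ (each stratum's size times its mean).
47·100 + 55·48 + 16·32 + 33·50 = 4700 + 2640 + 512 + 1650 = 9502.

9502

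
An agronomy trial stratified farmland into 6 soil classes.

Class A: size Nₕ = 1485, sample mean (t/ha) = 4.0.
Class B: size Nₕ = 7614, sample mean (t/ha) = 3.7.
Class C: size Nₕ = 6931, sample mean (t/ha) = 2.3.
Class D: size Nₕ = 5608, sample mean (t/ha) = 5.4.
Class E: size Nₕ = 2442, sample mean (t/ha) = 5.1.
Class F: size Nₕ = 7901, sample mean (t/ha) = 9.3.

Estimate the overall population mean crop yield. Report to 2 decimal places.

N = 1485 + 7614 + 6931 + 5608 + 2442 + 7901 = 31981.
Overall mean = Σ (Nₕ/N)·x̄ₕ — weight by population share, not a simple average.
Σ Nₕx̄ₕ = 1485·4.0 + 7614·3.7 + 6931·2.3 + 5608·5.4 + 2442·5.1 + 7901·9.3 = 5940 + 28171.8 + 15941.3 + 30283.2 + 12454.2 + 73479.3 = 166269.8.
Divide by N: 166269.8 / 31981 = 5.1990... → 5.20.

5.20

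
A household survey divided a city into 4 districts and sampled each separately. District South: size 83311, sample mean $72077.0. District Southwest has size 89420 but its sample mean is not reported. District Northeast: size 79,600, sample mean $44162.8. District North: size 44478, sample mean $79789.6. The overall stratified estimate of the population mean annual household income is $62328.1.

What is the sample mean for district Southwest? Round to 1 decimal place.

N = 83311 + 89420 + 79600 + 44478 = 296809.
Overall total = μ·N = 62328.1·296809 = 18499541032.9.
Subtract the known strata: 83311·72077.0 + 79600·44162.8 + 44478·79789.6 = 13069047655.8.
Remaining total for district Southwest: 18499541032.9 − 13069047655.8 = 5430493377.1.
Divide by its size: 5430493377.1 / 89420 = 60730.188... → 60730.2.

60730.2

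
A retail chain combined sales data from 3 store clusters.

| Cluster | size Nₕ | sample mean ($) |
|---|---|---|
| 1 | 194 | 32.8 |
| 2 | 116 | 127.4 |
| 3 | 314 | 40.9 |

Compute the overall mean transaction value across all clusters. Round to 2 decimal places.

54.46

N = 624; weights Wₕ = Nₕ/N = (0.3109, 0.1859, 0.5032).
x̄_st = Σ Wₕ·x̄ₕ = 0.3109·32.8 + 0.1859·127.4 + 0.5032·40.9 ≈ 54.4619...
→ 54.46.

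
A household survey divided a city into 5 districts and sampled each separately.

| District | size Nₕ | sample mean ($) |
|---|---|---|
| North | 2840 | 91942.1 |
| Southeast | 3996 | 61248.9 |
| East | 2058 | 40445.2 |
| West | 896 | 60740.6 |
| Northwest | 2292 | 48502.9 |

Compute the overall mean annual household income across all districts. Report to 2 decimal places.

62464.38

x̄_st = (Σ Nₕx̄ₕ) / (Σ Nₕ) = (2840·91942.1 + 3996·61248.9 + 2058·40445.2 + 896·60740.6 + 2292·48502.9) / 12082
= 754694614.4 / 12082 = 62464.3780... → 62464.38.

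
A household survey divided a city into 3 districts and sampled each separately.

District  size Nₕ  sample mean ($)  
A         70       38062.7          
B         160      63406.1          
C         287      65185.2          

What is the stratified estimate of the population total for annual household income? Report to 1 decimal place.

Population total = Σ Nₕ·x̄ₕ (each stratum's size times its mean).
70·38062.7 + 160·63406.1 + 287·65185.2 = 2664389 + 10144976 + 18708152.4 = 31517517.4.

31517517.4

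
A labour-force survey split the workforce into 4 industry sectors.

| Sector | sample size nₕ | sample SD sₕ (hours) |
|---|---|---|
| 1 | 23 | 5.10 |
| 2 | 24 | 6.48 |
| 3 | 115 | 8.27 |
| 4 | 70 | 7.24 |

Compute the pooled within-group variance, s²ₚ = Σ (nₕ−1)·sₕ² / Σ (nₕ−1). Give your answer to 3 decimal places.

1: (23−1)·5.10² = 22·26.01 = 572.22
2: (24−1)·6.48² = 23·41.9904 = 965.7792
3: (115−1)·8.27² = 114·68.3929 = 7796.7906
4: (70−1)·7.24² = 69·52.4176 = 3616.8144
Numerator = 12951.6042; denominator = Σ(nₕ−1) = 228.
s²ₚ = 12951.6042/228 = 56.80528... → 56.805.

56.805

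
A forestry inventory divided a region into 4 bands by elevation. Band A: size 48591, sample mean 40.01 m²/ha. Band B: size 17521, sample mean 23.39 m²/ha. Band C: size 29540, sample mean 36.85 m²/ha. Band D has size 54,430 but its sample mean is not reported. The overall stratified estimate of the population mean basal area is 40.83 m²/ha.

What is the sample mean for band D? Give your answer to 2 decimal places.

Σ Nₕx̄ₕ = N·μ, so 54430·x̄_D = 150082·40.83 − (48591·40.01 + 17521·23.39 + 29540·36.85).
= 6127848.06 − 3442491.1 = 2685356.96.
x̄_D = 2685356.96 / 54430 = 49.3360... → 49.34.

49.34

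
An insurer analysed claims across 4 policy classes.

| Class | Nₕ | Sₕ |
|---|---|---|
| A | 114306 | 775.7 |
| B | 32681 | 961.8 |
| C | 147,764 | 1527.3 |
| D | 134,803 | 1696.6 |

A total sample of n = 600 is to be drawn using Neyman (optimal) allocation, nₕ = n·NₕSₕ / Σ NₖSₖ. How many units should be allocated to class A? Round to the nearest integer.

A: NₕSₕ = 114306·775.7 = 88667164.2
B: NₕSₕ = 32681·961.8 = 31432585.8
C: NₕSₕ = 147764·1527.3 = 225679957.2
D: NₕSₕ = 134803·1696.6 = 228706769.8
Σ NₕSₕ = 574486477.
n_A = 600·88667164.2/574486477 = 92.605... → 93.

93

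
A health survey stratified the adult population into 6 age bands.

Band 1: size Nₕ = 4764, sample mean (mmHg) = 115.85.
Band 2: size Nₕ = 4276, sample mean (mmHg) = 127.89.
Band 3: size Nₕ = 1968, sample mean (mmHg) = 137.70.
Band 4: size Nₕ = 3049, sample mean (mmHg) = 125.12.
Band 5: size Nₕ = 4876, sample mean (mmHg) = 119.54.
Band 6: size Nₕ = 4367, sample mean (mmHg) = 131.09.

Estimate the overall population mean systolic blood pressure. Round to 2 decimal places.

124.75

x̄_st = (Σ Nₕx̄ₕ) / (Σ Nₕ) = (4764·115.85 + 4276·127.89 + 1968·137.70 + 3049·125.12 + 4876·119.54 + 4367·131.09) / 23300
= 2906598.59 / 23300 = 124.7467... → 124.75.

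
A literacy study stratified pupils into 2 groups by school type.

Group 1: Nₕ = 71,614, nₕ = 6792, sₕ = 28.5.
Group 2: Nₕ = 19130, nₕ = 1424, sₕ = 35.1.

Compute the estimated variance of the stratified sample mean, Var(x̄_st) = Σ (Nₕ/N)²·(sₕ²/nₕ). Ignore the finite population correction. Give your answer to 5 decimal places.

0.11293

N = 90744; Wₕ = Nₕ/N.
group 1: (71614/90744)²·28.5²/6792 = 0.07448213
group 2: (19130/90744)²·35.1²/1424 = 0.03845018
Sum = 0.11293230 → 0.11293.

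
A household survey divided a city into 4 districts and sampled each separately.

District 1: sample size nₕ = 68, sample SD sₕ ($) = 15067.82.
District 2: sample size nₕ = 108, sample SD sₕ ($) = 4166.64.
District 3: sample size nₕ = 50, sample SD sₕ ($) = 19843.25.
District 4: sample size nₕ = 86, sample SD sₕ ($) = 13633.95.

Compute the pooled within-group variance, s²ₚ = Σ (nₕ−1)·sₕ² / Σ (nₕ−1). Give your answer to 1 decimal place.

169361707.2

Degrees of freedom: 67 + 107 + 49 + 85 = 308.
Σ(nₕ−1)sₕ² = 67·227039199.5524 + 107·17360888.8896 + 49·393754570.5625 + 85·185884592.6025 = 52163405809.973.
s²ₚ = 52163405809.973 / 308 = 169361707.175... → 169361707.2.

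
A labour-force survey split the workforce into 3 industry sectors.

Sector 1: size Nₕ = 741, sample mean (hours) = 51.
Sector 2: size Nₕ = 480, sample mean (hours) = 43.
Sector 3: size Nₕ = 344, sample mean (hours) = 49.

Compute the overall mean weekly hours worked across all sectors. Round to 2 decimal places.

48.11

N = 1565; weights Wₕ = Nₕ/N = (0.4735, 0.3067, 0.2198).
x̄_st = Σ Wₕ·x̄ₕ = 0.4735·51 + 0.3067·43 + 0.2198·49 ≈ 48.1067...
→ 48.11.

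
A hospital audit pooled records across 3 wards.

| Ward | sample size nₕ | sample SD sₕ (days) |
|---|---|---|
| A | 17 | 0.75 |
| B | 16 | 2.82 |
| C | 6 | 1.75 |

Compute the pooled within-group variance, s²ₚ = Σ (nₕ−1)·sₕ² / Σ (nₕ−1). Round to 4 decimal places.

3.9888

Degrees of freedom: 16 + 15 + 5 = 36.
Σ(nₕ−1)sₕ² = 16·0.5625 + 15·7.9524 + 5·3.0625 = 143.5985.
s²ₚ = 143.5985 / 36 = 3.988847... → 3.9888.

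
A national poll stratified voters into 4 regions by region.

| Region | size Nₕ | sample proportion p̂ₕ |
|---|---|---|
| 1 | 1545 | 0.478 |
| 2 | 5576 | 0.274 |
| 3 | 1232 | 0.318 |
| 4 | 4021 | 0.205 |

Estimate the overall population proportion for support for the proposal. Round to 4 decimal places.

0.2814

Wₕ = Nₕ/N with N = 12374: 0.1249, 0.4506, 0.0996, 0.3250.
p̂_st = 0.1249·0.478 + 0.4506·0.274 + 0.0996·0.318 + 0.3250·0.205 ≈ 0.281430... → 0.2814.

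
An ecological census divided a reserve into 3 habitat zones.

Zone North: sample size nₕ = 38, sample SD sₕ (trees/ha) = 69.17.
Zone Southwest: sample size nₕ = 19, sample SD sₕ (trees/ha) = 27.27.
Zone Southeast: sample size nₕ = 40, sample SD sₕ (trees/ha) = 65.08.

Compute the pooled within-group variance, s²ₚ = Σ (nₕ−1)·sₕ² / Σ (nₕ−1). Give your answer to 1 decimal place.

North: (38−1)·69.17² = 37·4784.4889 = 177026.0893
Southwest: (19−1)·27.27² = 18·743.6529 = 13385.7522
Southeast: (40−1)·65.08² = 39·4235.4064 = 165180.8496
Numerator = 355592.6911; denominator = Σ(nₕ−1) = 94.
s²ₚ = 355592.6911/94 = 3782.901... → 3782.9.

3782.9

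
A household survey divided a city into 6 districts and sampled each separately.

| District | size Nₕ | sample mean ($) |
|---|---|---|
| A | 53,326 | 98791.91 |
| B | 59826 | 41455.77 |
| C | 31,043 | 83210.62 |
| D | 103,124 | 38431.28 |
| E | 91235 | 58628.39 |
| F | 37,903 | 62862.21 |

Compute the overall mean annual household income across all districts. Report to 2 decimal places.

58509.29

x̄_st = (Σ Nₕx̄ₕ) / (Σ Nₕ) = (53326·98791.91 + 59826·41455.77 + 31043·83210.62 + 103124·38431.28 + 91235·58628.39 + 37903·62862.21) / 376457
= 22026232391.34 / 376457 = 58509.2916... → 58509.29.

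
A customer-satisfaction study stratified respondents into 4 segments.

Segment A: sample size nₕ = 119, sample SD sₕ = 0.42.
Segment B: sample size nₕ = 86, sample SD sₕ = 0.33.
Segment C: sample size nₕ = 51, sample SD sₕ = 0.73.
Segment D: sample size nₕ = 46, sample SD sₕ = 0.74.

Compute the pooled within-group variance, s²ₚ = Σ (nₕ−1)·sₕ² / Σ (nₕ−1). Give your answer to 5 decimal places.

Degrees of freedom: 118 + 85 + 50 + 45 = 298.
Σ(nₕ−1)sₕ² = 118·0.1764 + 85·0.1089 + 50·0.5329 + 45·0.5476 = 81.3587.
s²ₚ = 81.3587 / 298 = 0.2730158... → 0.27302.

0.27302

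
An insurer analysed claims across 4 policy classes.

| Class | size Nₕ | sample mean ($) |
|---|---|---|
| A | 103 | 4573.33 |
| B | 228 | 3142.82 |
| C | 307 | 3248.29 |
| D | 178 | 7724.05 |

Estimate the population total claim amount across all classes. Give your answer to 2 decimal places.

Estimate total by summing Nₕ·x̄ₕ over strata.
103·4573.33 + 228·3142.82 + 307·3248.29 + 178·7724.05 = 471052.99 + 716562.96 + 997225.03 + 1374880.9 = 3559721.88.

3559721.88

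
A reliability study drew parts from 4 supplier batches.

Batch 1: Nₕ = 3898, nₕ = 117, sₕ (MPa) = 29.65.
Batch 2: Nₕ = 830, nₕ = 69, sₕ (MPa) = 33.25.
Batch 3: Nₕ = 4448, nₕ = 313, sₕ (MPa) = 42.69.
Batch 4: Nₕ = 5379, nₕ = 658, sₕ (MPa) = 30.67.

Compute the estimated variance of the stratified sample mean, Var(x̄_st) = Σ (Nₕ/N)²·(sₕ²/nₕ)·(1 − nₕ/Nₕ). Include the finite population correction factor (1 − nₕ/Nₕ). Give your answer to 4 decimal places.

1.2474

N = 14555; Wₕ = Nₕ/N.
batch 1: (3898/14555)²·29.65²/117·(1 − 117/3898) = 0.5227423
batch 2: (830/14555)²·33.25²/69·(1 − 69/830) = 0.0477719
batch 3: (4448/14555)²·42.69²/313·(1 − 313/4448) = 0.5055031
batch 4: (5379/14555)²·30.67²/658·(1 − 658/5379) = 0.1713613
Sum = 1.2473786 → 1.2474.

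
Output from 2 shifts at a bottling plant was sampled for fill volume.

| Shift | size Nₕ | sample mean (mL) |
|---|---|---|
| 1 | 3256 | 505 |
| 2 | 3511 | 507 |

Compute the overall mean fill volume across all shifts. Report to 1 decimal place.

x̄_st = (Σ Nₕx̄ₕ) / (Σ Nₕ) = (3256·505 + 3511·507) / 6767
= 3424357 / 6767 = 506.038... → 506.0.

506.0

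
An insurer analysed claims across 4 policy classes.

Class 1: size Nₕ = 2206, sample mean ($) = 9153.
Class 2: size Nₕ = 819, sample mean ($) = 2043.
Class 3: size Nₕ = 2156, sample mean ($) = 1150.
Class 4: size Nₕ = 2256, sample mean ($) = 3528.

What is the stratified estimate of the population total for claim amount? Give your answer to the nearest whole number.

32303303

1: 2206·9153 = 20191518
2: 819·2043 = 1673217
3: 2156·1150 = 2479400
4: 2256·3528 = 7959168
τ̂ = Σ Nₕx̄ₕ = 32303303.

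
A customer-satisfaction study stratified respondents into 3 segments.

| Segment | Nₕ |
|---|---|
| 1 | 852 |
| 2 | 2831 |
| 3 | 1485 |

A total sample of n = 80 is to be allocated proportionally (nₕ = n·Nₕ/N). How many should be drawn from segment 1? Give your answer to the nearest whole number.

N = 852 + 2831 + 1485 = 5168.
n_1 = 80·852/5168 = 13.189... → 13.

13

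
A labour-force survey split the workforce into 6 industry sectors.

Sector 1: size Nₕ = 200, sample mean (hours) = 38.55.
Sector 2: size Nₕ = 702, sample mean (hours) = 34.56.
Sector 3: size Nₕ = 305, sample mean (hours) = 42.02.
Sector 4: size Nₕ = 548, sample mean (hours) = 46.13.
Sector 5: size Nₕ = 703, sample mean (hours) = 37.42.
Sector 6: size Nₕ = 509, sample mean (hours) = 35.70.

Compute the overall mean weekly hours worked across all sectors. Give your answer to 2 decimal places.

38.61

N = 200 + 702 + 305 + 548 + 703 + 509 = 2967.
The stratified mean weights each stratum mean by its population share Nₕ/N.
Σ Nₕx̄ₕ = 200·38.55 + 702·34.56 + 305·42.02 + 548·46.13 + 703·37.42 + 509·35.70 = 7710 + 24261.12 + 12816.1 + 25279.24 + 26306.26 + 18171.3 = 114544.02.
Divide by N: 114544.02 / 2967 = 38.6060... → 38.61.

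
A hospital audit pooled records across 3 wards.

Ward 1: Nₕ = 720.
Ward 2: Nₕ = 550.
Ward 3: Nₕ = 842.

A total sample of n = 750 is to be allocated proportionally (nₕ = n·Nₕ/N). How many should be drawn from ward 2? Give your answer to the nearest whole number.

N = 720 + 550 + 842 = 2112.
n_2 = 750·550/2112 = 195.313... → 195.

195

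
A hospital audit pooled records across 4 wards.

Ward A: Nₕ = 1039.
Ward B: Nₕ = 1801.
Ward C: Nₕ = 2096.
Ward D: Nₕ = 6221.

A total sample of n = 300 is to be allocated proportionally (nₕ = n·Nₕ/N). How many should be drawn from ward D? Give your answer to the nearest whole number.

Share of ward D = 6221/11157 = 0.55759.
Allocate 300 × 0.55759 = 167.276... → 167.

167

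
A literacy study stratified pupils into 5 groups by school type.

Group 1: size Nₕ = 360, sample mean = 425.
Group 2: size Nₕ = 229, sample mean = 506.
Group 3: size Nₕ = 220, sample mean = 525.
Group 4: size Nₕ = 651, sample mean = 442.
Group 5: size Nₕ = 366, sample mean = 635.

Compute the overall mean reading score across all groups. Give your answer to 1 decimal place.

495.4

N = 360 + 229 + 220 + 651 + 366 = 1826.
Overall mean = Σ (Nₕ/N)·x̄ₕ — weight by population share, not a simple average.
Σ Nₕx̄ₕ = 360·425 + 229·506 + 220·525 + 651·442 + 366·635 = 153000 + 115874 + 115500 + 287742 + 232410 = 904526.
Divide by N: 904526 / 1826 = 495.359... → 495.4.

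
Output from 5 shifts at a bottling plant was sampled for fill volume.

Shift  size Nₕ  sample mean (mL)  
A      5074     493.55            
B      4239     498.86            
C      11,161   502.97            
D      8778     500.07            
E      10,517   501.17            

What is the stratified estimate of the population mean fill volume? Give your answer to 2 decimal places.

500.21

N = 5074 + 4239 + 11161 + 8778 + 10517 = 39769.
The stratified mean weights each stratum mean by its population share Nₕ/N.
Σ Nₕx̄ₕ = 5074·493.55 + 4239·498.86 + 11161·502.97 + 8778·500.07 + 10517·501.17 = 2504272.7 + 2114667.54 + 5613648.17 + 4389614.46 + 5270804.89 = 19893007.76.
Divide by N: 19893007.76 / 39769 = 500.2139... → 500.21.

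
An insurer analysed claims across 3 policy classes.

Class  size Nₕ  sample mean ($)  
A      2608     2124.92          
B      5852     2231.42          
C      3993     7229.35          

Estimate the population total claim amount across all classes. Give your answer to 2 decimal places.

47466855.75

Population total = Σ Nₕ·x̄ₕ (each stratum's size times its mean).
2608·2124.92 + 5852·2231.42 + 3993·7229.35 = 5541791.36 + 13058269.84 + 28866794.55 = 47466855.75.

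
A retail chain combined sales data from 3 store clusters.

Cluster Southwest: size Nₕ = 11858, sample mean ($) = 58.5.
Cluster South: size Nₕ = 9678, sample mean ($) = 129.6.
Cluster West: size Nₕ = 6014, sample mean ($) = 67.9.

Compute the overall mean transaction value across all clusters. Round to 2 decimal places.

85.53

N = 27550; weights Wₕ = Nₕ/N = (0.4304, 0.3513, 0.2183).
x̄_st = Σ Wₕ·x̄ₕ = 0.4304·58.5 + 0.3513·129.6 + 0.2183·67.9 ≈ 85.5286...
→ 85.53.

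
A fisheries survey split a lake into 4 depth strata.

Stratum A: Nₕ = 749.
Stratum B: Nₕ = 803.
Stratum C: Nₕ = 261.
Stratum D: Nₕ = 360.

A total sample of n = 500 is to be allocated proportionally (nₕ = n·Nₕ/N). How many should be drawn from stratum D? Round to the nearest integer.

N = 749 + 803 + 261 + 360 = 2173.
n_D = 500·360/2173 = 82.835... → 83.

83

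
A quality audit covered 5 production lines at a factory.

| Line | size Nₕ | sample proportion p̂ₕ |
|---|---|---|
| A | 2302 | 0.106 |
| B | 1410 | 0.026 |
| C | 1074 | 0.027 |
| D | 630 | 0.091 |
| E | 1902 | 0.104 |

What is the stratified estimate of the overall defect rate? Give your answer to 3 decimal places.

N = 2302 + 1410 + 1074 + 630 + 1902 = 7318.
Overall proportion = Σ (Nₕ/N)·p̂ₕ.
Σ Nₕp̂ₕ = 244.012 + 36.66 + 28.998 + 57.33 + 197.808 = 564.808.
564.808 / 7318 = 0.07718... → 0.077.

0.077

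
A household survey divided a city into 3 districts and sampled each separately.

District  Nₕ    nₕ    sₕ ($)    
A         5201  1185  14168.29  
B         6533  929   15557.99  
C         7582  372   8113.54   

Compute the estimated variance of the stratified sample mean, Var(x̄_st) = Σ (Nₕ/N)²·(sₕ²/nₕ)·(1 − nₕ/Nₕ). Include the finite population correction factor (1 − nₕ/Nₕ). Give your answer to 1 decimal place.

60977.3

N = 19316; Wₕ = Nₕ/N.
district A: (5201/19316)²·14168.29²/1185·(1 − 1185/5201) = 9483.3699
district B: (6533/19316)²·15557.99²/929·(1 − 929/6533) = 25566.2866
district C: (7582/19316)²·8113.54²/372·(1 − 372/7582) = 25927.6094
Sum = 60977.2658 → 60977.3.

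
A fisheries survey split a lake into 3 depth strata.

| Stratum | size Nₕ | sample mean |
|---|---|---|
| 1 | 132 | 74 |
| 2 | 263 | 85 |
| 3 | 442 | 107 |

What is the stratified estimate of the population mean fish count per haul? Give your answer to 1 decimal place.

N = 132 + 263 + 442 = 837.
The stratified mean weights each stratum mean by its population share Nₕ/N.
Σ Nₕx̄ₕ = 132·74 + 263·85 + 442·107 = 9768 + 22355 + 47294 = 79417.
Divide by N: 79417 / 837 = 94.883... → 94.9.

94.9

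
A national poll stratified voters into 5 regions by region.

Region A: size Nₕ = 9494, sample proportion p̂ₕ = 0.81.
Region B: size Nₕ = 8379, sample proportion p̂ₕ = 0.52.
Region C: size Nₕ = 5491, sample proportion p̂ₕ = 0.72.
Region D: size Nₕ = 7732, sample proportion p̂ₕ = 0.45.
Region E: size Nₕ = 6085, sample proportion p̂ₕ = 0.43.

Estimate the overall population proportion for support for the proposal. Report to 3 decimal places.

N = 9494 + 8379 + 5491 + 7732 + 6085 = 37181.
Overall proportion = Σ (Nₕ/N)·p̂ₕ.
Σ Nₕp̂ₕ = 7690.14 + 4357.08 + 3953.52 + 3479.4 + 2616.55 = 22096.69.
22096.69 / 37181 = 0.59430... → 0.594.

0.594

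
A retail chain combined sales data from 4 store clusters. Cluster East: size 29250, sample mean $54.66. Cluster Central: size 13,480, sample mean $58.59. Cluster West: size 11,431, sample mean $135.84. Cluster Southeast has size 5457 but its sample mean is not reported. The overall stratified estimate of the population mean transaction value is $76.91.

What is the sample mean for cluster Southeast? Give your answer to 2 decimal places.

Σ Nₕx̄ₕ = N·μ, so 5457·x̄_Southeast = 59618·76.91 − (29250·54.66 + 13480·58.59 + 11431·135.84).
= 4585220.38 − 3941385.24 = 643835.14.
x̄_Southeast = 643835.14 / 5457 = 117.9833... → 117.98.

117.98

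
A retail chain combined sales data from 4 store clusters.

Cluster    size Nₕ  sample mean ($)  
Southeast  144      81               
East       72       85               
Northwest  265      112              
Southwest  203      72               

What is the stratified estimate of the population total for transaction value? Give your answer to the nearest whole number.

62080

Population total = Σ Nₕ·x̄ₕ (each stratum's size times its mean).
144·81 + 72·85 + 265·112 + 203·72 = 11664 + 6120 + 29680 + 14616 = 62080.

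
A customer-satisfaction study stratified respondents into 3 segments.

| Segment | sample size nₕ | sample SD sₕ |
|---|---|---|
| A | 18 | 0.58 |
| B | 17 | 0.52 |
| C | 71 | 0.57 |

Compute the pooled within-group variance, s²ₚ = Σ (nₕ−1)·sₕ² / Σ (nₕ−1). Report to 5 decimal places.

0.31833

Degrees of freedom: 17 + 16 + 70 = 103.
Σ(nₕ−1)sₕ² = 17·0.3364 + 16·0.2704 + 70·0.3249 = 32.7882.
s²ₚ = 32.7882 / 103 = 0.3183320... → 0.31833.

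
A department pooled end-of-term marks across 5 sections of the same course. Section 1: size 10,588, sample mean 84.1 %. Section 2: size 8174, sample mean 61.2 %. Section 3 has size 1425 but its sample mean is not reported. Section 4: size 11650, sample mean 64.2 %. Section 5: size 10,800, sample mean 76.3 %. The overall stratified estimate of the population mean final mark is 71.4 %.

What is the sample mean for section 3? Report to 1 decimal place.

57.3

Σ Nₕx̄ₕ = N·μ, so 1425·x̄_3 = 42637·71.4 − (10588·84.1 + 8174·61.2 + 11650·64.2 + 10800·76.3).
= 3044281.8 − 2962669.6 = 81612.2.
x̄_3 = 81612.2 / 1425 = 57.272... → 57.3.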